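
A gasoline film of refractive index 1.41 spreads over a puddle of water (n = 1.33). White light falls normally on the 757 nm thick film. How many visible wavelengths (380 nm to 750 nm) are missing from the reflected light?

3

At the upper boundary (n = 1.0 to n = 1.41) the reflected ray undergoes a half-wave phase shift.
Bottom surface (1.41 → 1.33): reflection off a lower-index medium gives no phase shift.
Exactly one π shift → a net half-wave offset.
For dark reflection here: 2 n t = m λ.
λ = 2 n t / m = 2135 / m nm.
m=2: 1067 nm (IR); m=3: 712 nm (visible); m=4: 534 nm (visible); m=5: 427 nm (visible); m=6: 356 nm (UV).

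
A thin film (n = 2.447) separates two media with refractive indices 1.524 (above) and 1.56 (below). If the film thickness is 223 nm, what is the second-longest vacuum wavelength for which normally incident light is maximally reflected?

Top surface (1.524 → 2.447): reflection off a higher-index medium gives a half-wave phase shift.
Bottom surface (2.447 → 1.56): reflection off a lower-index medium gives no phase shift.
The two reflections differ by half a wavelength.
So the condition for constructive reflection is 2 n t = (m + ½) λ.
λ = 2 n t / (m + ½). The second-longest wavelength is m = 1: λ = 2 × 2.447 × 223 / 1.50 = 728 nm.

728 nm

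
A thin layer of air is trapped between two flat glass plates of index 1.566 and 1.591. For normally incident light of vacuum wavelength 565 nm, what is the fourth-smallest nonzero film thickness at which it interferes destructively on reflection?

1130 nm

Top surface (1.566 → 1.0): reflection off a lower-index medium gives no phase shift.
Bottom surface (1.0 → 1.591): reflection off a higher-index medium gives a half-wave phase shift.
The two reflections differ by half a wavelength.
With one net inversion, destructive interference in reflection requires 2 n t = m λ.
The fourth-smallest nonzero thickness corresponds to m = 4: t = m λ / (2 n) = 4.00 × 565 / (2 × 1.0) = 1130 nm.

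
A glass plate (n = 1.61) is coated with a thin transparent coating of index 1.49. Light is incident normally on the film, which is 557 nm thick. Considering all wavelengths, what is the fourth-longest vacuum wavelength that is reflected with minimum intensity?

At the upper boundary (n = 1.0 to n = 1.49) the reflected ray undergoes a half-wave phase shift.
Bottom surface (1.49 → 1.61): reflection off a higher-index medium gives a half-wave phase shift.
Zero or two π shifts → no net half-wave offset.
With no net inversion, destructive interference in reflection requires 2 n t = (m + ½) λ.
λ = 2 n t / (m + ½). The fourth-longest wavelength is m = 3: λ = 2 × 1.49 × 557 / 3.50 = 474 nm.

474 nm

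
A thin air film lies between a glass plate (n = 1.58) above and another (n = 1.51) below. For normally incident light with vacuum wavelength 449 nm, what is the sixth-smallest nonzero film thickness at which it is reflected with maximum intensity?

1235 nm

Top surface (1.58 → 1.0): reflection off a lower-index medium gives no phase shift.
Ray reflecting at the bottom interface goes from n = 1.0 toward n = 1.51: a half-wave phase shift.
Net: one phase inversion between the two reflected rays.
For bright reflection here: 2 n t = (m + ½) λ.
The sixth-smallest nonzero thickness corresponds to m = 5: t = (m + ½) λ / (2 n) = 5.50 × 449 / (2 × 1.0) = 1235 nm.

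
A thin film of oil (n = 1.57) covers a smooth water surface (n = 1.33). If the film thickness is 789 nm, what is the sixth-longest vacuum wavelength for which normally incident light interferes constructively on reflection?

450 nm

Top surface (1.0 → 1.57): reflection off a higher-index medium gives a half-wave phase shift.
Bottom surface (1.57 → 1.33): reflection off a lower-index medium gives no phase shift.
Net: one phase inversion between the two reflected rays.
With one net inversion, constructive interference in reflection requires 2 n t = (m + ½) λ.
λ = 2 n t / (m + ½). The sixth-longest wavelength is m = 5: λ = 2 × 1.57 × 789 / 5.50 = 450 nm.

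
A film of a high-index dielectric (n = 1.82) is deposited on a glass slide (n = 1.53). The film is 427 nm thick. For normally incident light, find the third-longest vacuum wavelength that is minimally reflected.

518 nm

At the upper boundary (n = 1.0 to n = 1.82) the reflected ray undergoes a half-wave phase shift.
Bottom surface (1.82 → 1.53): reflection off a lower-index medium gives no phase shift.
Net: one phase inversion between the two reflected rays.
With one net inversion, destructive interference in reflection requires 2 n t = m λ.
λ = 2 n t / m. The third-longest wavelength is m = 3: λ = 2 × 1.82 × 427 / 3.00 = 518 nm.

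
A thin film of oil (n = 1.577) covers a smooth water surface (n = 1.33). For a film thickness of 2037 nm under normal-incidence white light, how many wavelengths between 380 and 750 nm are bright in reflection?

At the upper boundary (n = 1.0 to n = 1.577) the reflected ray undergoes a half-wave phase shift.
At the lower boundary (n = 1.577 to n = 1.33) the reflected ray undergoes no phase shift.
Net: one phase inversion between the two reflected rays.
With one net inversion, constructive interference in reflection requires 2 n t = (m + ½) λ.
λ = 2 n t / (m + ½) = 6425 / (m + ½) nm.
m=8: 756 nm (IR); m=9: 676 nm (visible); m=10: 612 nm (visible); m=11: 559 nm (visible); m=12: 514 nm (visible); m=13: 476 nm (visible); m=14: 443 nm (visible); m=15: 414 nm (visible); m=16: 389 nm (visible); m=17: 367 nm (UV).

8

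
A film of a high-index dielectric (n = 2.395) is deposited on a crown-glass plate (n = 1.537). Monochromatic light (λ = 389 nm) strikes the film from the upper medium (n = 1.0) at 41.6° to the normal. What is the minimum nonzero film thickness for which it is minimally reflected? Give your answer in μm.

Ray reflecting at the top interface goes from n = 1.0 toward n = 2.395: a half-wave phase shift.
Bottom surface (2.395 → 1.537): reflection off a lower-index medium gives no phase shift.
The two reflections differ by half a wavelength.
For dark reflection here: 2 n t cos θ_r = m λ.
Snell's law: 1.0 sin 41.6° = 2.395 sin θ_r → sin θ_r = 0.277, cos θ_r = 0.961.
Minimum nonzero at m = 1: t = λ / (2 n cos θ_r) = 389 / (2 × 2.395 × 0.961) = 84.5 nm.

0.0845 μm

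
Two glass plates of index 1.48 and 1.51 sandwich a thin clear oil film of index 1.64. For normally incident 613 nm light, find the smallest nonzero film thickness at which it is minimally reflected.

187 nm

At the upper boundary (n = 1.48 to n = 1.64) the reflected ray undergoes a half-wave phase shift.
Ray reflecting at the bottom interface goes from n = 1.64 toward n = 1.51: no phase shift.
Net: one phase inversion between the two reflected rays.
So the condition for destructive reflection is 2 n t = m λ.
Minimum nonzero at m = 1: t = λ / (2 n) = 613 / (2 × 1.64) = 187 nm.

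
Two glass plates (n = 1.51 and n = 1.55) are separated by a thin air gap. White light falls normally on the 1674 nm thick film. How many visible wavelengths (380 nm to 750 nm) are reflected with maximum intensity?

5

At the upper boundary (n = 1.51 to n = 1.0) the reflected ray undergoes no phase shift.
Ray reflecting at the bottom interface goes from n = 1.0 toward n = 1.55: a half-wave phase shift.
Net: one phase inversion between the two reflected rays.
With one net inversion, constructive interference in reflection requires 2 n t = (m + ½) λ.
λ = 2 n t / (m + ½) = 3348 / (m + ½) nm.
m=3: 957 nm (IR); m=4: 744 nm (visible); m=5: 609 nm (visible); m=6: 515 nm (visible); m=7: 446 nm (visible); m=8: 394 nm (visible); m=9: 352 nm (UV).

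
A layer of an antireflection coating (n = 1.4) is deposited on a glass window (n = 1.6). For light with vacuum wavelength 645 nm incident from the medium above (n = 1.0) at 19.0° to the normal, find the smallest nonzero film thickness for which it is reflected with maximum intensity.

At the upper boundary (n = 1.0 to n = 1.4) the reflected ray undergoes a half-wave phase shift.
Ray reflecting at the bottom interface goes from n = 1.4 toward n = 1.6: a half-wave phase shift.
The two reflections carry the same phase change, so no net offset.
With no net inversion, constructive interference in reflection requires 2 n t cos θ_r = m λ.
Snell's law: 1.0 sin 19.0° = 1.4 sin θ_r → sin θ_r = 0.233, cos θ_r = 0.973.
Minimum nonzero at m = 1: t = λ / (2 n cos θ_r) = 645 / (2 × 1.4 × 0.973) = 237 nm.

237 nm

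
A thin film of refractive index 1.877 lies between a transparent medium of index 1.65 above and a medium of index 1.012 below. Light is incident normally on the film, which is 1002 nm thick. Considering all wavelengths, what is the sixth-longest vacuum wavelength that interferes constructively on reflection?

684 nm

Ray reflecting at the top interface goes from n = 1.65 toward n = 1.877: a half-wave phase shift.
Bottom surface (1.877 → 1.012): reflection off a lower-index medium gives no phase shift.
Net: one phase inversion between the two reflected rays.
For bright reflection here: 2 n t = (m + ½) λ.
λ = 2 n t / (m + ½). The sixth-longest wavelength is m = 5: λ = 2 × 1.877 × 1002 / 5.50 = 684 nm.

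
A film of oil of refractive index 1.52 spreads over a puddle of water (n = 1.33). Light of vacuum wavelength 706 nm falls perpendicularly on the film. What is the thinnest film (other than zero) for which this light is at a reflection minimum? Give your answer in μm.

At the upper boundary (n = 1.0 to n = 1.52) the reflected ray undergoes a half-wave phase shift.
At the lower boundary (n = 1.52 to n = 1.33) the reflected ray undergoes no phase shift.
The two reflections differ by half a wavelength.
With one net inversion, destructive interference in reflection requires 2 n t = m λ.
Minimum nonzero at m = 1: t = λ / (2 n) = 706 / (2 × 1.52) = 232 nm.

0.232 μm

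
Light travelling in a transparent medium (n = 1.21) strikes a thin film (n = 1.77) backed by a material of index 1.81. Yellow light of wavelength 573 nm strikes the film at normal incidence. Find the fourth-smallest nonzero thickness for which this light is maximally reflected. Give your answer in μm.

At the upper boundary (n = 1.21 to n = 1.77) the reflected ray undergoes a half-wave phase shift.
At the lower boundary (n = 1.77 to n = 1.81) the reflected ray undergoes a half-wave phase shift.
Net: no relative phase inversion (both shifts match).
For bright reflection here: 2 n t = m λ.
The fourth-smallest nonzero thickness corresponds to m = 4: t = m λ / (2 n) = 4.00 × 573 / (2 × 1.77) = 647 nm.

0.647 μm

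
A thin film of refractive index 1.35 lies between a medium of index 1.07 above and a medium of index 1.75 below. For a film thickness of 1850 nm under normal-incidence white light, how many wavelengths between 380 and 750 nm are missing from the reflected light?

At the upper boundary (n = 1.07 to n = 1.35) the reflected ray undergoes a half-wave phase shift.
Ray reflecting at the bottom interface goes from n = 1.35 toward n = 1.75: a half-wave phase shift.
Net: no relative phase inversion (both shifts match).
With no net inversion, destructive interference in reflection requires 2 n t = (m + ½) λ.
λ = 2 n t / (m + ½) = 4995 / (m + ½) nm.
m=6: 768 nm (IR); m=7: 666 nm (visible); m=8: 588 nm (visible); m=9: 526 nm (visible); m=10: 476 nm (visible); m=11: 434 nm (visible); m=12: 400 nm (visible); m=13: 370 nm (UV).

6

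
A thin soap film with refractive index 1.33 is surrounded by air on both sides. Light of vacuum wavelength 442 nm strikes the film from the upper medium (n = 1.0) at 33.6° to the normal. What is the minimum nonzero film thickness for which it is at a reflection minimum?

Ray reflecting at the top interface goes from n = 1.0 toward n = 1.33: a half-wave phase shift.
At the lower boundary (n = 1.33 to n = 1.0) the reflected ray undergoes no phase shift.
Exactly one π shift → a net half-wave offset.
For dark reflection here: 2 n t cos θ_r = m λ.
Snell's law: 1.0 sin 33.6° = 1.33 sin θ_r → sin θ_r = 0.416, cos θ_r = 0.909.
Minimum nonzero at m = 1: t = λ / (2 n cos θ_r) = 442 / (2 × 1.33 × 0.909) = 183 nm.

183 nm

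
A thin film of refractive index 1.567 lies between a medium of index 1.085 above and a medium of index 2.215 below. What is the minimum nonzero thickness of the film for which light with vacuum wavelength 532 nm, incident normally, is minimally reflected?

At the upper boundary (n = 1.085 to n = 1.567) the reflected ray undergoes a half-wave phase shift.
At the lower boundary (n = 1.567 to n = 2.215) the reflected ray undergoes a half-wave phase shift.
The two reflections carry the same phase change, so no net offset.
For dark reflection here: 2 n t = (m + ½) λ.
Minimum at m = 0: t = λ / (4 n) = 532 / (4 × 1.567) = 84.9 nm.

84.9 nm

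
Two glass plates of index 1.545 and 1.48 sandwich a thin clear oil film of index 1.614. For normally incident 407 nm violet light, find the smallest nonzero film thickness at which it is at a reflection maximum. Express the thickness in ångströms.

630 Å

At the upper boundary (n = 1.545 to n = 1.614) the reflected ray undergoes a half-wave phase shift.
At the lower boundary (n = 1.614 to n = 1.48) the reflected ray undergoes no phase shift.
Exactly one π shift → a net half-wave offset.
So the condition for constructive reflection is 2 n t = (m + ½) λ.
Minimum at m = 0: t = λ / (4 n) = 407 / (4 × 1.614) = 63.0 nm.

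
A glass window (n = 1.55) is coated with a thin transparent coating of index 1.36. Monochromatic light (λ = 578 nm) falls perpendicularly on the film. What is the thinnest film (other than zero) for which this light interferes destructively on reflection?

106 nm

Top surface (1.0 → 1.36): reflection off a higher-index medium gives a half-wave phase shift.
Ray reflecting at the bottom interface goes from n = 1.36 toward n = 1.55: a half-wave phase shift.
Zero or two π shifts → no net half-wave offset.
With no net inversion, destructive interference in reflection requires 2 n t = (m + ½) λ.
Minimum at m = 0: t = λ / (4 n) = 578 / (4 × 1.36) = 106 nm.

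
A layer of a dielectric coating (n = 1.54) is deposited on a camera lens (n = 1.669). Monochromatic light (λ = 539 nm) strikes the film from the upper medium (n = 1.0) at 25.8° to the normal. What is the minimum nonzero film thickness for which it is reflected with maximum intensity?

Ray reflecting at the top interface goes from n = 1.0 toward n = 1.54: a half-wave phase shift.
Ray reflecting at the bottom interface goes from n = 1.54 toward n = 1.669: a half-wave phase shift.
Net: no relative phase inversion (both shifts match).
With no net inversion, constructive interference in reflection requires 2 n t cos θ_r = m λ.
Snell's law: 1.0 sin 25.8° = 1.54 sin θ_r → sin θ_r = 0.283, cos θ_r = 0.959.
Minimum nonzero at m = 1: t = λ / (2 n cos θ_r) = 539 / (2 × 1.54 × 0.959) = 182 nm.

182 nm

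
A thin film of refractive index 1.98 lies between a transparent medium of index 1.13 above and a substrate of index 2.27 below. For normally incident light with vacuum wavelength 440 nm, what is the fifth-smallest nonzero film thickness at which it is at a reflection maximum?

556 nm

Top surface (1.13 → 1.98): reflection off a higher-index medium gives a half-wave phase shift.
At the lower boundary (n = 1.98 to n = 2.27) the reflected ray undergoes a half-wave phase shift.
The two reflections carry the same phase change, so no net offset.
So the condition for constructive reflection is 2 n t = m λ.
The fifth-smallest nonzero thickness corresponds to m = 5: t = m λ / (2 n) = 5.00 × 440 / (2 × 1.98) = 556 nm.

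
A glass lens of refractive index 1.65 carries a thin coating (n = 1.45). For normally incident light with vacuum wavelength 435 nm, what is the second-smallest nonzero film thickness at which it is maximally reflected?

At the upper boundary (n = 1.0 to n = 1.45) the reflected ray undergoes a half-wave phase shift.
Bottom surface (1.45 → 1.65): reflection off a higher-index medium gives a half-wave phase shift.
Net: no relative phase inversion (both shifts match).
For maximum reflection here: 2 n t = m λ.
The second-smallest nonzero thickness corresponds to m = 2: t = m λ / (2 n) = 2.00 × 435 / (2 × 1.45) = 300 nm.

300 nm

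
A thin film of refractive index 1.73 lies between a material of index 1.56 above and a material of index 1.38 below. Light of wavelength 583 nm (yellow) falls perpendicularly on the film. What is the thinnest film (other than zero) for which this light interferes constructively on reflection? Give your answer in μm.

Top surface (1.56 → 1.73): reflection off a higher-index medium gives a half-wave phase shift.
At the lower boundary (n = 1.73 to n = 1.38) the reflected ray undergoes no phase shift.
Net: one phase inversion between the two reflected rays.
With one net inversion, constructive interference in reflection requires 2 n t = (m + ½) λ.
Minimum at m = 0: t = λ / (4 n) = 583 / (4 × 1.73) = 84.2 nm.

0.0842 μm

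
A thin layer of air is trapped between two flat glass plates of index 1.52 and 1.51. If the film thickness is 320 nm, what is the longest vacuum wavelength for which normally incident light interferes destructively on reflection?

Ray reflecting at the top interface goes from n = 1.52 toward n = 1.0: no phase shift.
Bottom surface (1.0 → 1.51): reflection off a higher-index medium gives a half-wave phase shift.
Net: one phase inversion between the two reflected rays.
So the condition for destructive reflection is 2 n t = m λ.
λ = 2 n t / m. The longest wavelength is m = 1: λ = 2 × 1.0 × 320 / 1.00 = 640 nm.

640 nm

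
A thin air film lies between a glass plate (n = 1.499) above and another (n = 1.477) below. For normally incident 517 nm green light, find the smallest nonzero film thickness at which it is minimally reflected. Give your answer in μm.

Ray reflecting at the top interface goes from n = 1.499 toward n = 1.0: no phase shift.
Ray reflecting at the bottom interface goes from n = 1.0 toward n = 1.477: a half-wave phase shift.
Exactly one π shift → a net half-wave offset.
With one net inversion, destructive interference in reflection requires 2 n t = m λ.
Minimum nonzero at m = 1: t = λ / (2 n) = 517 / (2 × 1.0) = 259 nm.

0.259 μm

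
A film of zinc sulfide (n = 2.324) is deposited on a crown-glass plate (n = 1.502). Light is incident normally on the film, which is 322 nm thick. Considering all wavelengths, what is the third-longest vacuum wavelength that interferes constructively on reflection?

Top surface (1.0 → 2.324): reflection off a higher-index medium gives a half-wave phase shift.
Bottom surface (2.324 → 1.502): reflection off a lower-index medium gives no phase shift.
The two reflections differ by half a wavelength.
So the condition for constructive reflection is 2 n t = (m + ½) λ.
λ = 2 n t / (m + ½). The third-longest wavelength is m = 2: λ = 2 × 2.324 × 322 / 2.50 = 599 nm.

599 nm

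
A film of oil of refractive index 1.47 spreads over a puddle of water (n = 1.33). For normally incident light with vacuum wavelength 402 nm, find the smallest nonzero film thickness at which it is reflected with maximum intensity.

68.4 nm

Top surface (1.0 → 1.47): reflection off a higher-index medium gives a half-wave phase shift.
At the lower boundary (n = 1.47 to n = 1.33) the reflected ray undergoes no phase shift.
Net: one phase inversion between the two reflected rays.
With one net inversion, constructive interference in reflection requires 2 n t = (m + ½) λ.
Minimum at m = 0: t = λ / (4 n) = 402 / (4 × 1.47) = 68.4 nm.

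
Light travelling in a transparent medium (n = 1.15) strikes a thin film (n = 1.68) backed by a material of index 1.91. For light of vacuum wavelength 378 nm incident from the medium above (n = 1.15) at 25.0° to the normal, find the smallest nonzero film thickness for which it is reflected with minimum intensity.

At the upper boundary (n = 1.15 to n = 1.68) the reflected ray undergoes a half-wave phase shift.
At the lower boundary (n = 1.68 to n = 1.91) the reflected ray undergoes a half-wave phase shift.
Net: no relative phase inversion (both shifts match).
For weak reflection here: 2 n t cos θ_r = (m + ½) λ.
Snell's law: 1.15 sin 25.0° = 1.68 sin θ_r → sin θ_r = 0.289, cos θ_r = 0.957.
Minimum at m = 0: t = λ / (4 n cos θ_r) = 378 / (4 × 1.68 × 0.957) = 58.8 nm.

58.8 nm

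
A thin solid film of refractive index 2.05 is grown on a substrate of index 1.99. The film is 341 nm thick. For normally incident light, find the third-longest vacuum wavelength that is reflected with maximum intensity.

At the upper boundary (n = 1.0 to n = 2.05) the reflected ray undergoes a half-wave phase shift.
Bottom surface (2.05 → 1.99): reflection off a lower-index medium gives no phase shift.
Exactly one π shift → a net half-wave offset.
For strong reflection here: 2 n t = (m + ½) λ.
λ = 2 n t / (m + ½). The third-longest wavelength is m = 2: λ = 2 × 2.05 × 341 / 2.50 = 559 nm.

559 nm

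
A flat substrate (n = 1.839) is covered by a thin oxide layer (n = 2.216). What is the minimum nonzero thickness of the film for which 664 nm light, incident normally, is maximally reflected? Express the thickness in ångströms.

749 Å

At the upper boundary (n = 1.0 to n = 2.216) the reflected ray undergoes a half-wave phase shift.
At the lower boundary (n = 2.216 to n = 1.839) the reflected ray undergoes no phase shift.
Exactly one π shift → a net half-wave offset.
So the condition for constructive reflection is 2 n t = (m + ½) λ.
Minimum at m = 0: t = λ / (4 n) = 664 / (4 × 2.216) = 74.9 nm.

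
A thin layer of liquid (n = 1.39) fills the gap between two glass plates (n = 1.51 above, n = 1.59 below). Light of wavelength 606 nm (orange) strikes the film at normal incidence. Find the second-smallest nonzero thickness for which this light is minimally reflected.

436 nm

Ray reflecting at the top interface goes from n = 1.51 toward n = 1.39: no phase shift.
Bottom surface (1.39 → 1.59): reflection off a higher-index medium gives a half-wave phase shift.
Exactly one π shift → a net half-wave offset.
With one net inversion, destructive interference in reflection requires 2 n t = m λ.
The second-smallest nonzero thickness corresponds to m = 2: t = m λ / (2 n) = 2.00 × 606 / (2 × 1.39) = 436 nm.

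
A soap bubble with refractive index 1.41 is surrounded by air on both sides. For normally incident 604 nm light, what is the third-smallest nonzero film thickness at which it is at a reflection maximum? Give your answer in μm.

0.535 μm

At the upper boundary (n = 1.0 to n = 1.41) the reflected ray undergoes a half-wave phase shift.
At the lower boundary (n = 1.41 to n = 1.0) the reflected ray undergoes no phase shift.
Net: one phase inversion between the two reflected rays.
So the condition for constructive reflection is 2 n t = (m + ½) λ.
The third-smallest nonzero thickness corresponds to m = 2: t = (m + ½) λ / (2 n) = 2.50 × 604 / (2 × 1.41) = 535 nm.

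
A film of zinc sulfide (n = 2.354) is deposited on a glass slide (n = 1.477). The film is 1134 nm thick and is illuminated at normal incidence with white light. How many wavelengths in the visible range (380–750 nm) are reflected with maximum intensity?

At the upper boundary (n = 1.0 to n = 2.354) the reflected ray undergoes a half-wave phase shift.
At the lower boundary (n = 2.354 to n = 1.477) the reflected ray undergoes no phase shift.
The two reflections differ by half a wavelength.
For bright reflection here: 2 n t = (m + ½) λ.
λ = 2 n t / (m + ½) = 5339 / (m + ½) nm.
m=6: 821 nm (IR); m=7: 712 nm (visible); m=8: 628 nm (visible); m=9: 562 nm (visible); m=10: 508 nm (visible); m=11: 464 nm (visible); m=12: 427 nm (visible); m=13: 395 nm (visible); m=14: 368 nm (UV).

7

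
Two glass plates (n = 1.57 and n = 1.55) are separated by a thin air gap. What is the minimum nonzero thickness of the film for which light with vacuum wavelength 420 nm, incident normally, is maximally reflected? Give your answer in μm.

At the upper boundary (n = 1.57 to n = 1.0) the reflected ray undergoes no phase shift.
At the lower boundary (n = 1.0 to n = 1.55) the reflected ray undergoes a half-wave phase shift.
Net: one phase inversion between the two reflected rays.
So the condition for constructive reflection is 2 n t = (m + ½) λ.
Minimum at m = 0: t = λ / (4 n) = 420 / (4 × 1.0) = 105 nm.

0.105 μm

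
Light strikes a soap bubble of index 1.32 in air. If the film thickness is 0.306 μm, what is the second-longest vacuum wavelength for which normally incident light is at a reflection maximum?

539 nm

At the upper boundary (n = 1.0 to n = 1.32) the reflected ray undergoes a half-wave phase shift.
Bottom surface (1.32 → 1.0): reflection off a lower-index medium gives no phase shift.
Net: one phase inversion between the two reflected rays.
So the condition for constructive reflection is 2 n t = (m + ½) λ.
λ = 2 n t / (m + ½). The second-longest wavelength is m = 1: λ = 2 × 1.32 × 306 / 1.50 = 539 nm.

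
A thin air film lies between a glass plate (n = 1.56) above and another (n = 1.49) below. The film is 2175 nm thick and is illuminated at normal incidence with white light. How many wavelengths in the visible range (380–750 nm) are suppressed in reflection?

6

Ray reflecting at the top interface goes from n = 1.56 toward n = 1.0: no phase shift.
At the lower boundary (n = 1.0 to n = 1.49) the reflected ray undergoes a half-wave phase shift.
Exactly one π shift → a net half-wave offset.
So the condition for destructive reflection is 2 n t = m λ.
λ = 2 n t / m = 4350 / m nm.
m=5: 870 nm (IR); m=6: 725 nm (visible); m=7: 621 nm (visible); m=8: 544 nm (visible); m=9: 483 nm (visible); m=10: 435 nm (visible); m=11: 395 nm (visible); m=12: 363 nm (UV).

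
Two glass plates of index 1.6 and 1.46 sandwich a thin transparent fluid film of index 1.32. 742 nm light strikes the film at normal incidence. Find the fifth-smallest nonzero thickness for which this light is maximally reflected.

Top surface (1.6 → 1.32): reflection off a lower-index medium gives no phase shift.
Bottom surface (1.32 → 1.46): reflection off a higher-index medium gives a half-wave phase shift.
The two reflections differ by half a wavelength.
So the condition for constructive reflection is 2 n t = (m + ½) λ.
The fifth-smallest nonzero thickness corresponds to m = 4: t = (m + ½) λ / (2 n) = 4.50 × 742 / (2 × 1.32) = 1265 nm.

1265 nm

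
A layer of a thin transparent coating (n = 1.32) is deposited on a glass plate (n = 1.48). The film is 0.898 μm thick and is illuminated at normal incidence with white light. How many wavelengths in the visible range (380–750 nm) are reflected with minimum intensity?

3

Top surface (1.0 → 1.32): reflection off a higher-index medium gives a half-wave phase shift.
Bottom surface (1.32 → 1.48): reflection off a higher-index medium gives a half-wave phase shift.
Zero or two π shifts → no net half-wave offset.
So the condition for destructive reflection is 2 n t = (m + ½) λ.
λ = 2 n t / (m + ½) = 2371 / (m + ½) nm.
m=2: 948 nm (IR); m=3: 677 nm (visible); m=4: 527 nm (visible); m=5: 431 nm (visible); m=6: 365 nm (UV).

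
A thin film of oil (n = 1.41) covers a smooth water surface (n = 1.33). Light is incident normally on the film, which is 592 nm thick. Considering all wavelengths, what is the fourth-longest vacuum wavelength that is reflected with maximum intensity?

Top surface (1.0 → 1.41): reflection off a higher-index medium gives a half-wave phase shift.
Ray reflecting at the bottom interface goes from n = 1.41 toward n = 1.33: no phase shift.
Exactly one π shift → a net half-wave offset.
For maximum reflection here: 2 n t = (m + ½) λ.
λ = 2 n t / (m + ½). The fourth-longest wavelength is m = 3: λ = 2 × 1.41 × 592 / 3.50 = 477 nm.

477 nm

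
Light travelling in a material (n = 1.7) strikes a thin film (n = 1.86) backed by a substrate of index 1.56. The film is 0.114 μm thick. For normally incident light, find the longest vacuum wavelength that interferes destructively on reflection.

At the upper boundary (n = 1.7 to n = 1.86) the reflected ray undergoes a half-wave phase shift.
At the lower boundary (n = 1.86 to n = 1.56) the reflected ray undergoes no phase shift.
Net: one phase inversion between the two reflected rays.
With one net inversion, destructive interference in reflection requires 2 n t = m λ.
λ = 2 n t / m. The longest wavelength is m = 1: λ = 2 × 1.86 × 114 / 1.00 = 424 nm.

424 nm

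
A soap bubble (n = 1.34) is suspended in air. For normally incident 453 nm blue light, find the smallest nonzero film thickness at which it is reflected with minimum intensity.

169 nm

Ray reflecting at the top interface goes from n = 1.0 toward n = 1.34: a half-wave phase shift.
Ray reflecting at the bottom interface goes from n = 1.34 toward n = 1.0: no phase shift.
The two reflections differ by half a wavelength.
With one net inversion, destructive interference in reflection requires 2 n t = m λ.
Minimum nonzero at m = 1: t = λ / (2 n) = 453 / (2 × 1.34) = 169 nm.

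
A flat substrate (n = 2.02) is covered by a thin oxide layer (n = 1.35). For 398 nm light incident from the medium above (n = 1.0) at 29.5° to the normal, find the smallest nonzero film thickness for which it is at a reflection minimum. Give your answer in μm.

Ray reflecting at the top interface goes from n = 1.0 toward n = 1.35: a half-wave phase shift.
At the lower boundary (n = 1.35 to n = 2.02) the reflected ray undergoes a half-wave phase shift.
Zero or two π shifts → no net half-wave offset.
With no net inversion, destructive interference in reflection requires 2 n t cos θ_r = (m + ½) λ.
Snell's law: 1.0 sin 29.5° = 1.35 sin θ_r → sin θ_r = 0.365, cos θ_r = 0.931.
Minimum at m = 0: t = λ / (4 n cos θ_r) = 398 / (4 × 1.35 × 0.931) = 79.2 nm.

0.0792 μm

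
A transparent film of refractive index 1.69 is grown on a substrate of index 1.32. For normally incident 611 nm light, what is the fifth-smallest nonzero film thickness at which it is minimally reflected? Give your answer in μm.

Top surface (1.0 → 1.69): reflection off a higher-index medium gives a half-wave phase shift.
At the lower boundary (n = 1.69 to n = 1.32) the reflected ray undergoes no phase shift.
Net: one phase inversion between the two reflected rays.
For dark reflection here: 2 n t = m λ.
The fifth-smallest nonzero thickness corresponds to m = 5: t = m λ / (2 n) = 5.00 × 611 / (2 × 1.69) = 904 nm.

0.904 μm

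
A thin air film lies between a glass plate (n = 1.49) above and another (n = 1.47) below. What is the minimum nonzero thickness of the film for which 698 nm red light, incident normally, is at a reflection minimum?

349 nm

Ray reflecting at the top interface goes from n = 1.49 toward n = 1.0: no phase shift.
Ray reflecting at the bottom interface goes from n = 1.0 toward n = 1.47: a half-wave phase shift.
Net: one phase inversion between the two reflected rays.
With one net inversion, destructive interference in reflection requires 2 n t = m λ.
Minimum nonzero at m = 1: t = λ / (2 n) = 698 / (2 × 1.0) = 349 nm.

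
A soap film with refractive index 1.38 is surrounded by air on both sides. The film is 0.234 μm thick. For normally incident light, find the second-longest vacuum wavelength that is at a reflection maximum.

431 nm

Top surface (1.0 → 1.38): reflection off a higher-index medium gives a half-wave phase shift.
Ray reflecting at the bottom interface goes from n = 1.38 toward n = 1.0: no phase shift.
Net: one phase inversion between the two reflected rays.
So the condition for constructive reflection is 2 n t = (m + ½) λ.
λ = 2 n t / (m + ½). The second-longest wavelength is m = 1: λ = 2 × 1.38 × 234 / 1.50 = 431 nm.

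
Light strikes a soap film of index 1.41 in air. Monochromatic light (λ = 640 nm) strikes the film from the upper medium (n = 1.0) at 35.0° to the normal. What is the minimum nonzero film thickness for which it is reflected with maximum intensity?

124 nm

Top surface (1.0 → 1.41): reflection off a higher-index medium gives a half-wave phase shift.
Ray reflecting at the bottom interface goes from n = 1.41 toward n = 1.0: no phase shift.
Exactly one π shift → a net half-wave offset.
With one net inversion, constructive interference in reflection requires 2 n t cos θ_r = (m + ½) λ.
Snell's law: 1.0 sin 35.0° = 1.41 sin θ_r → sin θ_r = 0.407, cos θ_r = 0.914.
Minimum at m = 0: t = λ / (4 n cos θ_r) = 640 / (4 × 1.41 × 0.914) = 124 nm.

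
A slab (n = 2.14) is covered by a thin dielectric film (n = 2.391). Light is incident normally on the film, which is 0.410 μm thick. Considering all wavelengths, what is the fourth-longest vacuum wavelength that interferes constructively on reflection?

Top surface (1.0 → 2.391): reflection off a higher-index medium gives a half-wave phase shift.
Ray reflecting at the bottom interface goes from n = 2.391 toward n = 2.14: no phase shift.
Net: one phase inversion between the two reflected rays.
For strong reflection here: 2 n t = (m + ½) λ.
λ = 2 n t / (m + ½). The fourth-longest wavelength is m = 3: λ = 2 × 2.391 × 410 / 3.50 = 560 nm.

560 nm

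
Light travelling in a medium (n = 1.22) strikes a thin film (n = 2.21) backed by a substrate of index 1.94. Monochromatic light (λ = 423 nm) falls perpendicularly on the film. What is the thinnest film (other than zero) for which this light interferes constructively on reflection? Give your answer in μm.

At the upper boundary (n = 1.22 to n = 2.21) the reflected ray undergoes a half-wave phase shift.
At the lower boundary (n = 2.21 to n = 1.94) the reflected ray undergoes no phase shift.
Exactly one π shift → a net half-wave offset.
For maximum reflection here: 2 n t = (m + ½) λ.
Minimum at m = 0: t = λ / (4 n) = 423 / (4 × 2.21) = 47.9 nm.

0.0479 μm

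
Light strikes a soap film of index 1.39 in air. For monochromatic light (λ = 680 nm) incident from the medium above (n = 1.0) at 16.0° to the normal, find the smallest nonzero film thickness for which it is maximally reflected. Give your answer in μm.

Top surface (1.0 → 1.39): reflection off a higher-index medium gives a half-wave phase shift.
Ray reflecting at the bottom interface goes from n = 1.39 toward n = 1.0: no phase shift.
Exactly one π shift → a net half-wave offset.
So the condition for constructive reflection is 2 n t cos θ_r = (m + ½) λ.
Snell's law: 1.0 sin 16.0° = 1.39 sin θ_r → sin θ_r = 0.198, cos θ_r = 0.980.
Minimum at m = 0: t = λ / (4 n cos θ_r) = 680 / (4 × 1.39 × 0.980) = 125 nm.

0.125 μm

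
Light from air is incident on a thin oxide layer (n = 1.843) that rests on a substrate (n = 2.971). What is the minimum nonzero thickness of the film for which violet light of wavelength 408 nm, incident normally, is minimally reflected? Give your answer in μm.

0.0553 μm

Ray reflecting at the top interface goes from n = 1.0 toward n = 1.843: a half-wave phase shift.
Bottom surface (1.843 → 2.971): reflection off a higher-index medium gives a half-wave phase shift.
The two reflections carry the same phase change, so no net offset.
With no net inversion, destructive interference in reflection requires 2 n t = (m + ½) λ.
Minimum at m = 0: t = λ / (4 n) = 408 / (4 × 1.843) = 55.3 nm.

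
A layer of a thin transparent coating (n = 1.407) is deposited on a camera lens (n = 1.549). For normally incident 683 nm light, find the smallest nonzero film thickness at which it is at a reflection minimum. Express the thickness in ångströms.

1214 Å

Top surface (1.0 → 1.407): reflection off a higher-index medium gives a half-wave phase shift.
At the lower boundary (n = 1.407 to n = 1.549) the reflected ray undergoes a half-wave phase shift.
Zero or two π shifts → no net half-wave offset.
For minimum reflection here: 2 n t = (m + ½) λ.
Minimum at m = 0: t = λ / (4 n) = 683 / (4 × 1.407) = 121 nm.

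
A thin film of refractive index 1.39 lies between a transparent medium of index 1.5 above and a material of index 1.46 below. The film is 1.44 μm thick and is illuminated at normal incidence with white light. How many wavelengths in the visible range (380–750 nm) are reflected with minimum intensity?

5

At the upper boundary (n = 1.5 to n = 1.39) the reflected ray undergoes no phase shift.
Ray reflecting at the bottom interface goes from n = 1.39 toward n = 1.46: a half-wave phase shift.
The two reflections differ by half a wavelength.
So the condition for destructive reflection is 2 n t = m λ.
λ = 2 n t / m = 4003 / m nm.
m=5: 801 nm (IR); m=6: 667 nm (visible); m=7: 572 nm (visible); m=8: 500 nm (visible); m=9: 445 nm (visible); m=10: 400 nm (visible); m=11: 364 nm (UV).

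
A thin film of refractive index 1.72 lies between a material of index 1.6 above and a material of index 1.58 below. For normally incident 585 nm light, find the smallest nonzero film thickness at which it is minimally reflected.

Top surface (1.6 → 1.72): reflection off a higher-index medium gives a half-wave phase shift.
Ray reflecting at the bottom interface goes from n = 1.72 toward n = 1.58: no phase shift.
Net: one phase inversion between the two reflected rays.
For dark reflection here: 2 n t = m λ.
Minimum nonzero at m = 1: t = λ / (2 n) = 585 / (2 × 1.72) = 170 nm.

170 nm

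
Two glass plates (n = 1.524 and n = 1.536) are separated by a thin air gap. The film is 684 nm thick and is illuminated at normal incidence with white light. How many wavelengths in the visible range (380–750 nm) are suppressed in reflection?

At the upper boundary (n = 1.524 to n = 1.0) the reflected ray undergoes no phase shift.
Bottom surface (1.0 → 1.536): reflection off a higher-index medium gives a half-wave phase shift.
The two reflections differ by half a wavelength.
So the condition for destructive reflection is 2 n t = m λ.
λ = 2 n t / m = 1368 / m nm.
m=1: 1368 nm (IR); m=2: 684 nm (visible); m=3: 456 nm (visible); m=4: 342 nm (UV).

2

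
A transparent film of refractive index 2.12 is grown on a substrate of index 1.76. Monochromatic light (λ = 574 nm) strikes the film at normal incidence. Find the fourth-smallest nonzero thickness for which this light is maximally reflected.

Top surface (1.0 → 2.12): reflection off a higher-index medium gives a half-wave phase shift.
Bottom surface (2.12 → 1.76): reflection off a lower-index medium gives no phase shift.
The two reflections differ by half a wavelength.
So the condition for constructive reflection is 2 n t = (m + ½) λ.
The fourth-smallest nonzero thickness corresponds to m = 3: t = (m + ½) λ / (2 n) = 3.50 × 574 / (2 × 2.12) = 474 nm.

474 nm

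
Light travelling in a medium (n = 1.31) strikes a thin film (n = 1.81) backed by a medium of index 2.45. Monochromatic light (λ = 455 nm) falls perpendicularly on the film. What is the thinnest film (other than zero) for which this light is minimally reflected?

At the upper boundary (n = 1.31 to n = 1.81) the reflected ray undergoes a half-wave phase shift.
Bottom surface (1.81 → 2.45): reflection off a higher-index medium gives a half-wave phase shift.
Net: no relative phase inversion (both shifts match).
For weak reflection here: 2 n t = (m + ½) λ.
Minimum at m = 0: t = λ / (4 n) = 455 / (4 × 1.81) = 62.8 nm.

62.8 nm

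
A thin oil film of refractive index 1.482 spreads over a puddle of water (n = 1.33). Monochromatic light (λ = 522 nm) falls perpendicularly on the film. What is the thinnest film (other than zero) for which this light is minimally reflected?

At the upper boundary (n = 1.0 to n = 1.482) the reflected ray undergoes a half-wave phase shift.
Ray reflecting at the bottom interface goes from n = 1.482 toward n = 1.33: no phase shift.
The two reflections differ by half a wavelength.
With one net inversion, destructive interference in reflection requires 2 n t = m λ.
Minimum nonzero at m = 1: t = λ / (2 n) = 522 / (2 × 1.482) = 176 nm.

176 nm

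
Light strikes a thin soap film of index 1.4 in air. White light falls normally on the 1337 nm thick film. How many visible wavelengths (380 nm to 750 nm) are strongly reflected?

5

Top surface (1.0 → 1.4): reflection off a higher-index medium gives a half-wave phase shift.
Bottom surface (1.4 → 1.0): reflection off a lower-index medium gives no phase shift.
The two reflections differ by half a wavelength.
With one net inversion, constructive interference in reflection requires 2 n t = (m + ½) λ.
λ = 2 n t / (m + ½) = 3744 / (m + ½) nm.
m=4: 832 nm (IR); m=5: 681 nm (visible); m=6: 576 nm (visible); m=7: 499 nm (visible); m=8: 440 nm (visible); m=9: 394 nm (visible); m=10: 357 nm (UV).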